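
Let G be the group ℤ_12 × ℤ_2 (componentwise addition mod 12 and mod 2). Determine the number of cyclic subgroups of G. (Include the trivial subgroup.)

12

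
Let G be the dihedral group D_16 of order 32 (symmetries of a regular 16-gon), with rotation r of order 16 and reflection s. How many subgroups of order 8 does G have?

5

|G| = 32 and 8 | 32, so subgroups of order 8 are possible by Lagrange.
The subgroups of order 8 are: {e, r^2, r^4, r^6, r^8, r^10, r^12, r^14}; {e, r^4, r^8, r^12, r^2s, r^6s, r^10s, r^14s}; {e, r^4, r^8, r^12, r^3s, r^7s, r^11s, r^15s}; {e, r^4, r^8, r^12, s, r^4s, r^8s, r^12s}; … (5 in all).
So G has 5 subgroups of order 8.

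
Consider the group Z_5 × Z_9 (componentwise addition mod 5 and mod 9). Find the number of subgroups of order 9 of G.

1

|G| = 45 and 9 | 45, so subgroups of order 9 are possible by Lagrange.
The subgroups of order 9 are: {(0,0), (0,1), (0,2), (0,3), (0,4), (0,5), (0,6), (0,7), (0,8)}.
So G has 1 subgroup of order 9.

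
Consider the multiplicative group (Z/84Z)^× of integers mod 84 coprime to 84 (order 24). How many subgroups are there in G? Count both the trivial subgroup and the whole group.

32

|G| = 24, so by Lagrange every subgroup order divides 24. Divisors: 1, 2, 3, 4, 6, 8, 12, 24.
Subgroups by order — order 1: 1; order 2: 7; order 3: 1; order 4: 7; order 6: 7; order 8: 1; order 12: 7; order 24: 1.
Total: 1 + 7 + 1 + 7 + 7 + 1 + 7 + 1 = 32.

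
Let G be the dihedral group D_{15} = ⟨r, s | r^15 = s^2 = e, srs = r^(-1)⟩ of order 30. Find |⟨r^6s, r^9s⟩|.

10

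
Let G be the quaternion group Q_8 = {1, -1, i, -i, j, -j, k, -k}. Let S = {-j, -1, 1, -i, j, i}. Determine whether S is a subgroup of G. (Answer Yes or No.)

No

|S| = 6 does not divide |G| = 8, so by Lagrange S is not a subgroup.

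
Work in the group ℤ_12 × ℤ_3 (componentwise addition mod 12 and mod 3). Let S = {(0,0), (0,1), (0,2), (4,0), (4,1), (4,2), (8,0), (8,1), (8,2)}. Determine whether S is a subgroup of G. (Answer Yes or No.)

Yes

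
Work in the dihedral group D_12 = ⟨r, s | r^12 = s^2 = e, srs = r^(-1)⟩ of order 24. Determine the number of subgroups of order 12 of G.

3

|G| = 24 and 12 | 24, so subgroups of order 12 are possible by Lagrange.
The subgroups of order 12 are: {e, r, r^2, r^3, r^4, r^5, r^6, r^7, r^8, r^9, r^10, r^11}; {e, r^2, r^4, r^6, r^8, r^10, s, r^2s, r^4s, r^6s, r^8s, r^10s}; {e, r^2, r^4, r^6, r^8, r^10, rs, r^3s, r^5s, r^7s, r^9s, r^11s}.
So G has 3 subgroups of order 12.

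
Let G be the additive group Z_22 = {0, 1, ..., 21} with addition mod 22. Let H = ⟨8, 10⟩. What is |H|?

11

|⟨8⟩| = 11 and |⟨10⟩| = 11, so |H| is a multiple of lcm(11, 11) = 11 and divides |G| = 22.
Closing under the operation: H = {0, 2, 4, 6, 8, 10, 12, 14, 16, 18, 20}, so |H| = 11.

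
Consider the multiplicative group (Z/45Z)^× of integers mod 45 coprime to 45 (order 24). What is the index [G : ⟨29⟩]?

4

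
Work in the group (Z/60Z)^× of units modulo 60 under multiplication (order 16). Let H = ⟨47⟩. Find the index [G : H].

4

|⟨47⟩| = 4 and |G| = 16.
By Lagrange, [G : H] = |G|/|H| = 16/4 = 4.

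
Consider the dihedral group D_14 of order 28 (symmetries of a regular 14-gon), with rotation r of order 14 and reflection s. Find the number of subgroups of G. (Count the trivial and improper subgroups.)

28

|G| = 28, so by Lagrange every subgroup order divides 28. Divisors: 1, 2, 4, 7, 14, 28.
Subgroups by order — order 1: 1; order 2: 15; order 4: 7; order 7: 1; order 14: 3; order 28: 1.
Total: 1 + 15 + 7 + 1 + 3 + 1 = 28.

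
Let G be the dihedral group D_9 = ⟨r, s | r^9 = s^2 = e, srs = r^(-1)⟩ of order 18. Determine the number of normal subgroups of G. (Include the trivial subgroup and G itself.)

4

G has 16 subgroups. Checking conjugation-invariance by order — order 1: 1/1 normal; order 2: 0/9 normal; order 3: 1/1 normal; order 6: 0/3 normal; order 9: 1/1 normal; order 18: 1/1 normal.
Total normal subgroups: 4.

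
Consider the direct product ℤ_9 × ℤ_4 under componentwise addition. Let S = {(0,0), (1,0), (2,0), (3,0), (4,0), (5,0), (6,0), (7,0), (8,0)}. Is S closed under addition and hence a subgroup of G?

Yes

|S| = 9 divides |G| = 36, consistent with Lagrange.
S contains the identity, every element's inverse is in S, and S is closed under +: it is a subgroup.
In fact S = ⟨(4,0)⟩.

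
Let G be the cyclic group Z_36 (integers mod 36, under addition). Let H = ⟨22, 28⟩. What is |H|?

18

|⟨22⟩| = 18 and |⟨28⟩| = 9, so |H| is a multiple of lcm(18, 9) = 18 and divides |G| = 36.
Closing under the operation: H = {0, 2, 4, 6, 8, 10, 12, 14, 16, 18, 20, 22, 24, 26, 28, 30, 32, 34}, so |H| = 18.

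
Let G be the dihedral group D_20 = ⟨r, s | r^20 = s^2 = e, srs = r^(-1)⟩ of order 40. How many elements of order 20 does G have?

The elements of order 20 are: r, r^3, r^7, r^9, r^11, r^13, r^17, r^19.
That's 8.

8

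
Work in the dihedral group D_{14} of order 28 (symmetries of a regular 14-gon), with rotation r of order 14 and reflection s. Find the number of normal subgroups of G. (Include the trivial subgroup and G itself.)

7

G has 28 subgroups. Checking conjugation-invariance by order — order 1: 1/1 normal; order 2: 1/15 normal; order 4: 0/7 normal; order 7: 1/1 normal; order 14: 3/3 normal; order 28: 1/1 normal.
Total normal subgroups: 7.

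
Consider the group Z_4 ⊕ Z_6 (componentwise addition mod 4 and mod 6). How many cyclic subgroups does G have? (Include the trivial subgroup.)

Each element a generates a cyclic subgroup ⟨a⟩; distinct elements may generate the same one (a cyclic group of order d has φ(d) generators).
Cyclic subgroups by order — order 1: 1; order 2: 3; order 3: 1; order 4: 2; order 6: 3; order 12: 2.
Total: 12.

12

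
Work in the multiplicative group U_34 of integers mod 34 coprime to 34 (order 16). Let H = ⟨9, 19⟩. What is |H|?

8

|⟨9⟩| = 8 and |⟨19⟩| = 8, so |H| is a multiple of lcm(8, 8) = 8 and divides |G| = 16.
Closing under the operation: H = {1, 9, 13, 15, 19, 21, 25, 33}, so |H| = 8.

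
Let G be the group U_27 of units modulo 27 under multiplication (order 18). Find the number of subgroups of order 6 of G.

1

|G| = 18 and 6 | 18, so subgroups of order 6 are possible by Lagrange.
The subgroups of order 6 are: {1, 8, 10, 17, 19, 26}.
So G has 1 subgroup of order 6.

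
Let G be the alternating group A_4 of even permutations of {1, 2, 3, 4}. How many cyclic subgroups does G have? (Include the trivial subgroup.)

A cyclic subgroup of order d is generated by each of its φ(d) elements of order d, so the cyclic subgroups of order d number (#elements of order d)/φ(d).
Cyclic subgroups by order — order 1: 1; order 2: 3; order 3: 4.
Total: 8.

8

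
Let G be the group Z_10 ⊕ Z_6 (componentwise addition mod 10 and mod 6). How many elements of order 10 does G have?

An element (a,b) has order lcm(ord(a), ord(b)); count pairs with lcm equal to 10.
Enumerating gives 12 such elements.

12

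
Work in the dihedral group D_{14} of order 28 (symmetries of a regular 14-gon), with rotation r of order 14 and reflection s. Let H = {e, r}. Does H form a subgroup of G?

No

r ∈ H but its inverse r^13 ∉ H, so H is not a subgroup.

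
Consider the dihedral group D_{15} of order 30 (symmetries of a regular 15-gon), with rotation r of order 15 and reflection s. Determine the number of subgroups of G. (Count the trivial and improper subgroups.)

28

|G| = 30, so by Lagrange every subgroup order divides 30. Divisors: 1, 2, 3, 5, 6, 10, 15, 30.
Subgroups by order — order 1: 1; order 2: 15; order 3: 1; order 5: 1; order 6: 5; order 10: 3; order 15: 1; order 30: 1.
Total: 1 + 15 + 1 + 1 + 5 + 3 + 1 + 1 = 28.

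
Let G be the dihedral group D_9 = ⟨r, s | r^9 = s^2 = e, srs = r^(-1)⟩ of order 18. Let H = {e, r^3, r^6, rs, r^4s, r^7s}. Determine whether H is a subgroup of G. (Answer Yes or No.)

Yes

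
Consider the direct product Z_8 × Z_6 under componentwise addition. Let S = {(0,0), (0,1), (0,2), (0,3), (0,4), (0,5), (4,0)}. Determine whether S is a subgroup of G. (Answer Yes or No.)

No

|S| = 7 does not divide |G| = 48, so by Lagrange S is not a subgroup.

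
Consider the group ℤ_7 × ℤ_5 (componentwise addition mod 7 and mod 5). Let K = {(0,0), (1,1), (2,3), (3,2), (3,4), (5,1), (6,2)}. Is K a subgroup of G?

No

(2,3) ∈ K but its inverse (5,2) ∉ K, so K is not a subgroup.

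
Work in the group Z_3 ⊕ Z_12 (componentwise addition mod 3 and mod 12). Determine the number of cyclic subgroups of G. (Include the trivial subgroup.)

15

Group the elements of G by the cyclic subgroup they generate; each cyclic subgroup of order d accounts for φ(d) elements.
Cyclic subgroups by order — order 1: 1; order 2: 1; order 3: 4; order 4: 1; order 6: 4; order 12: 4.
Total: 15.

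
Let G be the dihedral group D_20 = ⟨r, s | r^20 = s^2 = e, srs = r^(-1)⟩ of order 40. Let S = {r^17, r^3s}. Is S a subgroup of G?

No

The identity e ∉ S, so S is not a subgroup.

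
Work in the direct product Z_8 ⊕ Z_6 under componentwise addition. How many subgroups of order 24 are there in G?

3

|G| = 48 and 24 | 48, so subgroups of order 24 are possible by Lagrange.
The subgroups of order 24 are: {(0,0), (0,1), (0,2), (0,3), (0,4), (0,5), (2,0), (2,1), (2,2), (2,3), (2,4), (2,5), (4,0), (4,1), (4,2), (4,3), (4,4), (4,5), (6,0), (6,1), (6,2), (6,3), (6,4), (6,5)}; {(0,0), (0,2), (0,4), (1,0), (1,2), (1,4), (2,0), (2,2), (2,4), (3,0), (3,2), (3,4), (4,0), (4,2), (4,4), (5,0), (5,2), (5,4), (6,0), (6,2), (6,4), (7,0), (7,2), (7,4)}; {(0,0), (0,2), (0,4), (1,1), (1,3), (1,5), (2,0), (2,2), (2,4), (3,1), (3,3), (3,5), (4,0), (4,2), (4,4), (5,1), (5,3), (5,5), (6,0), (6,2), (6,4), (7,1), (7,3), (7,5)}.
So G has 3 subgroups of order 24.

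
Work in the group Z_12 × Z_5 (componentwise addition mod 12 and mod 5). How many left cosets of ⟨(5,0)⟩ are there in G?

5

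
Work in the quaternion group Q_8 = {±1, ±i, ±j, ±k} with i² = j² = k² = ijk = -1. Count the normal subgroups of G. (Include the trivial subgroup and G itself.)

G has 6 subgroups. Checking conjugation-invariance by order — order 1: 1/1 normal; order 2: 1/1 normal; order 4: 3/3 normal; order 8: 1/1 normal.
Total normal subgroups: 6.

6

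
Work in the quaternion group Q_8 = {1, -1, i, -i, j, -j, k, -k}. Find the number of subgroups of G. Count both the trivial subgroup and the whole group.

6

|G| = 8, so by Lagrange every subgroup order divides 8. Divisors: 1, 2, 4, 8.
Subgroups by order — order 1: 1; order 2: 1; order 4: 3; order 8: 1.
Total: 1 + 1 + 3 + 1 = 6.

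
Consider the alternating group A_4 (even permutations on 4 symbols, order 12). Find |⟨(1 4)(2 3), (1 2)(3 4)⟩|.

4

|⟨(1 4)(2 3)⟩| = 2 and |⟨(1 2)(3 4)⟩| = 2, so |H| is a multiple of lcm(2, 2) = 2 and divides |G| = 12.
Closing under the operation: H = {e, (1 2)(3 4), (1 3)(2 4), (1 4)(2 3)}, so |H| = 4.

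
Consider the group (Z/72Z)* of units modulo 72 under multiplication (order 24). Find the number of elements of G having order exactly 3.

The elements of order 3 are: 25, 49.
That's 2.

2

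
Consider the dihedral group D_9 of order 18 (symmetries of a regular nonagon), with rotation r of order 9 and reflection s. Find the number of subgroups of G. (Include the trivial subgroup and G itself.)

|G| = 18, so by Lagrange every subgroup order divides 18. Divisors: 1, 2, 3, 6, 9, 18.
Subgroups by order — order 1: 1; order 2: 9; order 3: 1; order 6: 3; order 9: 1; order 18: 1.
Total: 1 + 9 + 1 + 3 + 1 + 1 = 16.

16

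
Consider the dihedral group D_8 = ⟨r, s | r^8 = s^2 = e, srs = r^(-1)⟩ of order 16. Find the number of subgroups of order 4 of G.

5

|G| = 16 and 4 | 16, so subgroups of order 4 are possible by Lagrange.
The subgroups of order 4 are: {e, r^2, r^4, r^6}; {e, r^4, r^2s, r^6s}; {e, r^4, r^3s, r^7s}; {e, r^4, s, r^4s}; … (5 in all).
So G has 5 subgroups of order 4.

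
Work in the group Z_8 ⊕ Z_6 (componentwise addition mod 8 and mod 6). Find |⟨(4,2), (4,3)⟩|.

12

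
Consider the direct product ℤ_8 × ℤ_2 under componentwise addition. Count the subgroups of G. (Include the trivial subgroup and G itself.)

|G| = 16, so by Lagrange every subgroup order divides 16. Divisors: 1, 2, 4, 8, 16.
Subgroups by order — order 1: 1; order 2: 3; order 4: 3; order 8: 3; order 16: 1.
Total: 1 + 3 + 3 + 3 + 1 = 11.

11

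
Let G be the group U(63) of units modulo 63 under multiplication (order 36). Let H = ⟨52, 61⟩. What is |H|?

18

|⟨52⟩| = 6 and |⟨61⟩| = 6, so |H| is a multiple of lcm(6, 6) = 6 and divides |G| = 36.
Closing under the operation: H = {1, 4, 10, 13, 16, 19, 22, 25, 31, 34, 37, 40, 43, 46, 52, 55, 58, 61}, so |H| = 18.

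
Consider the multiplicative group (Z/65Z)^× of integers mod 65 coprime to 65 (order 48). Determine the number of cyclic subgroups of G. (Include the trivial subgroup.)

Each element a generates a cyclic subgroup ⟨a⟩; distinct elements may generate the same one (a cyclic group of order d has φ(d) generators).
Cyclic subgroups by order — order 1: 1; order 2: 3; order 3: 1; order 4: 6; order 6: 3; order 12: 6.
Total: 20.

20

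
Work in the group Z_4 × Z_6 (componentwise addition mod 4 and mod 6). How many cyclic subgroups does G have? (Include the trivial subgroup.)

A cyclic subgroup of order d is generated by each of its φ(d) elements of order d, so the cyclic subgroups of order d number (#elements of order d)/φ(d).
Cyclic subgroups by order — order 1: 1; order 2: 3; order 3: 1; order 4: 2; order 6: 3; order 12: 2.
Total: 12.

12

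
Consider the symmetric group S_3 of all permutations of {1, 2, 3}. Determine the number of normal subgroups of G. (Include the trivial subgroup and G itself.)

G has 6 subgroups. Checking conjugation-invariance by order — order 1: 1/1 normal; order 2: 0/3 normal; order 3: 1/1 normal; order 6: 1/1 normal.
Total normal subgroups: 3.

3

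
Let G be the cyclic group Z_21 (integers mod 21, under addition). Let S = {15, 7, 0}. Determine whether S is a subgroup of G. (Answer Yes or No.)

No

15 ∈ S but its inverse 6 ∉ S, so S is not a subgroup.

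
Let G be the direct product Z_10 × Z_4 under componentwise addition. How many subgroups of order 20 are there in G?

|G| = 40 and 20 | 40, so subgroups of order 20 are possible by Lagrange.
The subgroups of order 20 are: {(0,0), (0,1), (0,2), (0,3), (2,0), (2,1), (2,2), (2,3), (4,0), (4,1), (4,2), (4,3), (6,0), (6,1), (6,2), (6,3), (8,0), (8,1), (8,2), (8,3)}; {(0,0), (0,2), (1,0), (1,2), (2,0), (2,2), (3,0), (3,2), (4,0), (4,2), (5,0), (5,2), (6,0), (6,2), (7,0), (7,2), (8,0), (8,2), (9,0), (9,2)}; {(0,0), (0,2), (1,1), (1,3), (2,0), (2,2), (3,1), (3,3), (4,0), (4,2), (5,1), (5,3), (6,0), (6,2), (7,1), (7,3), (8,0), (8,2), (9,1), (9,3)}.
So G has 3 subgroups of order 20.

3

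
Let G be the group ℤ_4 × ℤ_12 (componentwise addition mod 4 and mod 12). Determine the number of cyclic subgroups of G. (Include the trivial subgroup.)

Group the elements of G by the cyclic subgroup they generate; each cyclic subgroup of order d accounts for φ(d) elements.
Cyclic subgroups by order — order 1: 1; order 2: 3; order 3: 1; order 4: 6; order 6: 3; order 12: 6.
Total: 20.

20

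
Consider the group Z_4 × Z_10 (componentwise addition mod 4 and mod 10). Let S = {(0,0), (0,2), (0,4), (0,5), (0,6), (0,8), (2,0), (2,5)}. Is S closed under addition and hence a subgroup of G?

Closure fails: (0,4) + (2,0) = (2,4) ∉ S. So S is not a subgroup.

No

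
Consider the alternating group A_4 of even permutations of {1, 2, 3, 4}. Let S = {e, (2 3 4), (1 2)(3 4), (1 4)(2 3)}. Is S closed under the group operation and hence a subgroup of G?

No

(2 3 4) ∈ S but its inverse (2 4 3) ∉ S, so S is not a subgroup.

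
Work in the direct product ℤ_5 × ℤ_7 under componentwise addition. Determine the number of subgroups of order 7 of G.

1

|G| = 35 and 7 | 35, so subgroups of order 7 are possible by Lagrange.
The subgroups of order 7 are: {(0,0), (0,1), (0,2), (0,3), (0,4), (0,5), (0,6)}.
So G has 1 subgroup of order 7.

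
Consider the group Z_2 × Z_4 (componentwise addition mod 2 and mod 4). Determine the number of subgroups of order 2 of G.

3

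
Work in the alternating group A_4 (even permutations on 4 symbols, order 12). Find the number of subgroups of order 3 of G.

4

|G| = 12 and 3 | 12, so subgroups of order 3 are possible by Lagrange.
The subgroups of order 3 are: {e, (1 2 3), (1 3 2)}; {e, (1 2 4), (1 4 2)}; {e, (1 3 4), (1 4 3)}; {e, (2 3 4), (2 4 3)}.
So G has 4 subgroups of order 3.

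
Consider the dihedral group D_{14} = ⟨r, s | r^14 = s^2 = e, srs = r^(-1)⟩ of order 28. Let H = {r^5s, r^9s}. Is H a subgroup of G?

No

The identity e ∉ H, so H is not a subgroup.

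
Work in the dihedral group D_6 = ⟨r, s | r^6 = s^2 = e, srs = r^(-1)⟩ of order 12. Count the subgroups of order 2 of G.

|G| = 12 and 2 | 12, so subgroups of order 2 are possible by Lagrange.
The subgroups of order 2 are: {e, r^2s}; {e, r^3}; {e, r^3s}; {e, r^4s}; … (7 in all).
So G has 7 subgroups of order 2.

7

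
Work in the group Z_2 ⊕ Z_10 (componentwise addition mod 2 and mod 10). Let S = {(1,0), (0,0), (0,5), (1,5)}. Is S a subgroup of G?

Yes

|S| = 4 divides |G| = 20, consistent with Lagrange.
S contains the identity, every element's inverse is in S, and S is closed under +: it is a subgroup.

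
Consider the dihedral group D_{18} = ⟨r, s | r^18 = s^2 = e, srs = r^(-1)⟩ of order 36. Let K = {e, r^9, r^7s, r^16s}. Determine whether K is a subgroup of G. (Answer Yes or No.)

|K| = 4 divides |G| = 36, consistent with Lagrange.
K contains the identity, every element's inverse is in K, and K is closed under ·: it is a subgroup.

Yes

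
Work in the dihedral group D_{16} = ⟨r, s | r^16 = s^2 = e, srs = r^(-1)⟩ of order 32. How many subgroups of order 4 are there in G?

|G| = 32 and 4 | 32, so subgroups of order 4 are possible by Lagrange.
The subgroups of order 4 are: {e, r^8, r^2s, r^10s}; {e, r^8, r^3s, r^11s}; {e, r^4, r^8, r^12}; {e, r^8, r^4s, r^12s}; … (9 in all).
So G has 9 subgroups of order 4.

9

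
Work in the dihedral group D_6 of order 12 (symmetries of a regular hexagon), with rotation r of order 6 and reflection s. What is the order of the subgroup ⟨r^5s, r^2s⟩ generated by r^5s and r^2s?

4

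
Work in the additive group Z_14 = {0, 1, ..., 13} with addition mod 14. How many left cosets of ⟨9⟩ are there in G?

1

|⟨9⟩| = 14 and |G| = 14.
By Lagrange, [G : H] = |G|/|H| = 14/14 = 1.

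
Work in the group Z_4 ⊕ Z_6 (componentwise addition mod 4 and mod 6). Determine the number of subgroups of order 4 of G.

|G| = 24 and 4 | 24, so subgroups of order 4 are possible by Lagrange.
The subgroups of order 4 are: {(0,0), (0,3), (2,0), (2,3)}; {(0,0), (1,0), (2,0), (3,0)}; {(0,0), (1,3), (2,0), (3,3)}.
So G has 3 subgroups of order 4.

3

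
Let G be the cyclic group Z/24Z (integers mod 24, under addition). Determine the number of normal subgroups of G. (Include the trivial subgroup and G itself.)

G is abelian, so every subgroup is normal.
G has 8 subgroups in total, hence 8 normal subgroups.

8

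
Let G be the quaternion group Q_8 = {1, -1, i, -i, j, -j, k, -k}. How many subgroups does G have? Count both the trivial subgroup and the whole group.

6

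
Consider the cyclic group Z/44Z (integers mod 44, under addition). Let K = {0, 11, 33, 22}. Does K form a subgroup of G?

|K| = 4 divides |G| = 44, consistent with Lagrange.
K contains the identity, every element's inverse is in K, and K is closed under +: it is a subgroup.
In fact K = ⟨33⟩.

Yes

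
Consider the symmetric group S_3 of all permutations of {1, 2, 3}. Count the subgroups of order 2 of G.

3

|G| = 6 and 2 | 6, so subgroups of order 2 are possible by Lagrange.
The subgroups of order 2 are: {e, (1 2)}; {e, (1 3)}; {e, (2 3)}.
So G has 3 subgroups of order 2.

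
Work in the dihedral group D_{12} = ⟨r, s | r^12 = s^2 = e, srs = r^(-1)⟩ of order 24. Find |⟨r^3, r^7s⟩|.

|⟨r^3⟩| = 4 and |⟨r^7s⟩| = 2, so |H| is a multiple of lcm(4, 2) = 4 and divides |G| = 24.
Closing under the operation: H = {e, r^3, r^6, r^9, rs, r^4s, r^7s, r^10s}, so |H| = 8.

8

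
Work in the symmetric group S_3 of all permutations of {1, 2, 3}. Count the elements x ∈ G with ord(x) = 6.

0

No element of G has order 6 (even though 6 | 6).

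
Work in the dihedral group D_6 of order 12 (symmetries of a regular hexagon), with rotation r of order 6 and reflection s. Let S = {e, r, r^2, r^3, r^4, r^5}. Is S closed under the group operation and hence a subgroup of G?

Yes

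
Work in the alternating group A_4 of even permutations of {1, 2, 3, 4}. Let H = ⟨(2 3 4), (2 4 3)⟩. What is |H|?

|⟨(2 3 4)⟩| = 3 and |⟨(2 4 3)⟩| = 3, so |H| is a multiple of lcm(3, 3) = 3 and divides |G| = 12.
Closing under the operation: H = {e, (2 3 4), (2 4 3)}, so |H| = 3.

3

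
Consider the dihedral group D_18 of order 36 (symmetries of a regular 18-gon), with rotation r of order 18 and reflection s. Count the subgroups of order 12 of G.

3

|G| = 36 and 12 | 36, so subgroups of order 12 are possible by Lagrange.
The subgroups of order 12 are: {e, r^3, r^6, r^9, r^12, r^15, rs, r^4s, r^7s, r^10s, r^13s, r^16s}; {e, r^3, r^6, r^9, r^12, r^15, r^2s, r^5s, r^8s, r^11s, r^14s, r^17s}; {e, r^3, r^6, r^9, r^12, r^15, s, r^3s, r^6s, r^9s, r^12s, r^15s}.
So G has 3 subgroups of order 12.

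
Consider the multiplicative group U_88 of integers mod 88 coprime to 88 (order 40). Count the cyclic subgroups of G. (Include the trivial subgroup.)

A cyclic subgroup of order d is generated by each of its φ(d) elements of order d, so the cyclic subgroups of order d number (#elements of order d)/φ(d).
Cyclic subgroups by order — order 1: 1; order 2: 7; order 5: 1; order 10: 7.
Total: 16.

16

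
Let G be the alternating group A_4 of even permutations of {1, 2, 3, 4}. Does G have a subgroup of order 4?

Yes

4 | 12. A subgroup of order 4 is {e, (1 2)(3 4), (1 3)(2 4), (1 4)(2 3)}.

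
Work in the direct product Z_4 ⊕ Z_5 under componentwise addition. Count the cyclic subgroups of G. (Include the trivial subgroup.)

6

Group the elements of G by the cyclic subgroup they generate; each cyclic subgroup of order d accounts for φ(d) elements.
Cyclic subgroups by order — order 1: 1; order 2: 1; order 4: 1; order 5: 1; order 10: 1; order 20: 1.
Total: 6.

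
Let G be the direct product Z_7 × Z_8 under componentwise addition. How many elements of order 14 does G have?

6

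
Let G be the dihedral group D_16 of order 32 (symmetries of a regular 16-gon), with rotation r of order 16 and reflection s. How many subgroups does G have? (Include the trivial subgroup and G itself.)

36

|G| = 32, so by Lagrange every subgroup order divides 32. Divisors: 1, 2, 4, 8, 16, 32.
Subgroups by order — order 1: 1; order 2: 17; order 4: 9; order 8: 5; order 16: 3; order 32: 1.
Total: 1 + 17 + 9 + 5 + 3 + 1 = 36.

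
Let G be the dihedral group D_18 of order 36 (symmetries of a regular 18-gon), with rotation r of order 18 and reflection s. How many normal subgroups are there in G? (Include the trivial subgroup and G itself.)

9

G has 45 subgroups. Checking conjugation-invariance by order — order 1: 1/1 normal; order 2: 1/19 normal; order 3: 1/1 normal; order 4: 0/9 normal; order 6: 1/7 normal; order 9: 1/1 normal; order 12: 0/3 normal; order 18: 3/3 normal; order 36: 1/1 normal.
Total normal subgroups: 9.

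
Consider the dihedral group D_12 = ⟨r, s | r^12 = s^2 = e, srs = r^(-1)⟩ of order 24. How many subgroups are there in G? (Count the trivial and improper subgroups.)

|G| = 24, so by Lagrange every subgroup order divides 24. Divisors: 1, 2, 3, 4, 6, 8, 12, 24.
Subgroups by order — order 1: 1; order 2: 13; order 3: 1; order 4: 7; order 6: 5; order 8: 3; order 12: 3; order 24: 1.
Total: 1 + 13 + 1 + 7 + 5 + 3 + 3 + 1 = 34.

34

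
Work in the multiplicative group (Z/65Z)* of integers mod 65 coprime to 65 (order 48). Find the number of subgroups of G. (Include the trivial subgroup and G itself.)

30

|G| = 48, so by Lagrange every subgroup order divides 48. Divisors: 1, 2, 3, 4, 6, 8, 12, 16, 24, 48.
Subgroups by order — order 1: 1; order 2: 3; order 3: 1; order 4: 7; order 6: 3; order 8: 3; order 12: 7; order 16: 1; order 24: 3; order 48: 1.
Total: 1 + 3 + 1 + 7 + 3 + 3 + 7 + 1 + 3 + 1 = 30.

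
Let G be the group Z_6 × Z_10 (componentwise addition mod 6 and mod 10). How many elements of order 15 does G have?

8

An element (a,b) has order lcm(ord(a), ord(b)); count pairs with lcm equal to 15.
Enumerating gives 8 such elements.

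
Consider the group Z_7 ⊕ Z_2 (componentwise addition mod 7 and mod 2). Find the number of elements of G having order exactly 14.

6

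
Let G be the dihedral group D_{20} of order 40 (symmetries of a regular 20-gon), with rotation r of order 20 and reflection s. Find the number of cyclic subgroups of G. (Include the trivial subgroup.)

Each element a generates a cyclic subgroup ⟨a⟩; distinct elements may generate the same one (a cyclic group of order d has φ(d) generators).
Cyclic subgroups by order — order 1: 1; order 2: 21; order 4: 1; order 5: 1; order 10: 1; order 20: 1.
Total: 26.

26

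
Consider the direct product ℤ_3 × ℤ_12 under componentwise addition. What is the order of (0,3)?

The order of (0,3) in Z_3 × Z_12 is lcm(ord(0) in Z_3, ord(3) in Z_12).
ord(0) = 1 and ord(3) = 4, so |⟨(0,3)⟩| = lcm(1, 4) = 4.

4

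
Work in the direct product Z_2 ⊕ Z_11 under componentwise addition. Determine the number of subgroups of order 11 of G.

1

|G| = 22 and 11 | 22, so subgroups of order 11 are possible by Lagrange.
The subgroups of order 11 are: {(0,0), (0,1), (0,2), (0,3), (0,4), (0,5), (0,6), (0,7), (0,8), (0,9), (0,10)}.
So G has 1 subgroup of order 11.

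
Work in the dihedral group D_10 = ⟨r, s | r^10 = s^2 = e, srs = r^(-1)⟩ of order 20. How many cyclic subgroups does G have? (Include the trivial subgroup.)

14

A cyclic subgroup of order d is generated by each of its φ(d) elements of order d, so the cyclic subgroups of order d number (#elements of order d)/φ(d).
Cyclic subgroups by order — order 1: 1; order 2: 11; order 5: 1; order 10: 1.
Total: 14.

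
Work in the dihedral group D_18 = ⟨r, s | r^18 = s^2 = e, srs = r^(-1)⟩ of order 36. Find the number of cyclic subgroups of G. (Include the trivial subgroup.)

24

Group the elements of G by the cyclic subgroup they generate; each cyclic subgroup of order d accounts for φ(d) elements.
Cyclic subgroups by order — order 1: 1; order 2: 19; order 3: 1; order 6: 1; order 9: 1; order 18: 1.
Total: 24.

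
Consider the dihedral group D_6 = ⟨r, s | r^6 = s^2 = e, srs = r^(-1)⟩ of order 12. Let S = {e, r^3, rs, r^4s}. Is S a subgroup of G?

Yes

|S| = 4 divides |G| = 12, consistent with Lagrange.
S contains the identity, every element's inverse is in S, and S is closed under ·: it is a subgroup.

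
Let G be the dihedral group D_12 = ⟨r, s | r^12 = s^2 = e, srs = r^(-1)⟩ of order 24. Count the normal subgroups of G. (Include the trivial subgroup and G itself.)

9

G has 34 subgroups. Checking conjugation-invariance by order — order 1: 1/1 normal; order 2: 1/13 normal; order 3: 1/1 normal; order 4: 1/7 normal; order 6: 1/5 normal; order 8: 0/3 normal; order 12: 3/3 normal; order 24: 1/1 normal.
Total normal subgroups: 9.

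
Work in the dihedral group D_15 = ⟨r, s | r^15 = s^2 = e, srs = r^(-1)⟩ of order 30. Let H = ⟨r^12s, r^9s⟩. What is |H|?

|⟨r^12s⟩| = 2 and |⟨r^9s⟩| = 2, so |H| is a multiple of lcm(2, 2) = 2 and divides |G| = 30.
Closing under the operation: H = {e, r^3, r^6, r^9, r^12, s, r^3s, r^6s, r^9s, r^12s}, so |H| = 10.

10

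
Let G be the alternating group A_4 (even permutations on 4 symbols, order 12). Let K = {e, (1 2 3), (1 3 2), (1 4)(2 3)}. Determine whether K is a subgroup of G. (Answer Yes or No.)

No

Closure fails: (1 3 2) ∘ (1 4)(2 3) = (1 4 3) ∉ K. So K is not a subgroup.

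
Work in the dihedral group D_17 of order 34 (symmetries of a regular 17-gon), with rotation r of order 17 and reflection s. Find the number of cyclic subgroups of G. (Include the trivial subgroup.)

19

Group the elements of G by the cyclic subgroup they generate; each cyclic subgroup of order d accounts for φ(d) elements.
Cyclic subgroups by order — order 1: 1; order 2: 17; order 17: 1.
Total: 19.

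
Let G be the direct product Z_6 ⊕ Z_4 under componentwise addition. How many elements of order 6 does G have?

6

An element (a,b) has order lcm(ord(a), ord(b)); count pairs with lcm equal to 6.
Enumerating gives 6 such elements.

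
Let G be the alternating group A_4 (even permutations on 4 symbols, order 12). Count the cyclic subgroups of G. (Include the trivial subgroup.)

8

Each element a generates a cyclic subgroup ⟨a⟩; distinct elements may generate the same one (a cyclic group of order d has φ(d) generators).
Cyclic subgroups by order — order 1: 1; order 2: 3; order 3: 4.
Total: 8.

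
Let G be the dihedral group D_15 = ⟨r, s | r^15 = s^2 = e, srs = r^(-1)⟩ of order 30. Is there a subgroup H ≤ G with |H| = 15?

15 | 30. A subgroup of order 15 is {e, r, r^2, r^3, r^4, r^5, r^6, r^7, r^8, r^9, r^10, r^11, r^12, r^13, r^14}.

Yes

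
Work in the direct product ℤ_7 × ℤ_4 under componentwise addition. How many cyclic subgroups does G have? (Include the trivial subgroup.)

6

Group the elements of G by the cyclic subgroup they generate; each cyclic subgroup of order d accounts for φ(d) elements.
Cyclic subgroups by order — order 1: 1; order 2: 1; order 4: 1; order 7: 1; order 14: 1; order 28: 1.
Total: 6.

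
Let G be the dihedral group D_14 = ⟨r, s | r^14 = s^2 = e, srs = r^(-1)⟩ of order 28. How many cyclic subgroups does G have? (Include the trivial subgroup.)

18

Each element a generates a cyclic subgroup ⟨a⟩; distinct elements may generate the same one (a cyclic group of order d has φ(d) generators).
Cyclic subgroups by order — order 1: 1; order 2: 15; order 7: 1; order 14: 1.
Total: 18.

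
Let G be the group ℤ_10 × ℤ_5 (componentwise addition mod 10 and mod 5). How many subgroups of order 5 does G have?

6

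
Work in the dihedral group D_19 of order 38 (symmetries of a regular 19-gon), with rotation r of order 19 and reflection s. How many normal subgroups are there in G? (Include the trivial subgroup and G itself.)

3

G has 22 subgroups. Checking conjugation-invariance by order — order 1: 1/1 normal; order 2: 0/19 normal; order 19: 1/1 normal; order 38: 1/1 normal.
Total normal subgroups: 3.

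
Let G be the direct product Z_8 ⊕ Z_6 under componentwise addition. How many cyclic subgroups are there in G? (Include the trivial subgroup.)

16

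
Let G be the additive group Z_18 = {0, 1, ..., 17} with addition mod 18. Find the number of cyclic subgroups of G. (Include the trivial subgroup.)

6

Each element a generates a cyclic subgroup ⟨a⟩; distinct elements may generate the same one (a cyclic group of order d has φ(d) generators).
Cyclic subgroups by order — order 1: 1; order 2: 1; order 3: 1; order 6: 1; order 9: 1; order 18: 1.
Total: 6.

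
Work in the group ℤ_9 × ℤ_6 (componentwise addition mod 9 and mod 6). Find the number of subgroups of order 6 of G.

|G| = 54 and 6 | 54, so subgroups of order 6 are possible by Lagrange.
The subgroups of order 6 are: {(0,0), (0,1), (0,2), (0,3), (0,4), (0,5)}; {(0,0), (0,3), (3,0), (3,3), (6,0), (6,3)}; {(0,0), (0,3), (3,1), (3,4), (6,2), (6,5)}; {(0,0), (0,3), (3,2), (3,5), (6,1), (6,4)}.
So G has 4 subgroups of order 6.

4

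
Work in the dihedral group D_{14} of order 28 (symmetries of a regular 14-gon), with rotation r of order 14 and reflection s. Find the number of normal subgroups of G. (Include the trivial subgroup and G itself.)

7

G has 28 subgroups. Checking conjugation-invariance by order — order 1: 1/1 normal; order 2: 1/15 normal; order 4: 0/7 normal; order 7: 1/1 normal; order 14: 3/3 normal; order 28: 1/1 normal.
Total normal subgroups: 7.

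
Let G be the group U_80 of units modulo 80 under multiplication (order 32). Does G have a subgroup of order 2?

Yes

2 | 32. A subgroup of order 2 is {1, 31}.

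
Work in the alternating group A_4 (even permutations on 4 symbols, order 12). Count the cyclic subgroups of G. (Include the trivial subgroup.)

8

A cyclic subgroup of order d is generated by each of its φ(d) elements of order d, so the cyclic subgroups of order d number (#elements of order d)/φ(d).
Cyclic subgroups by order — order 1: 1; order 2: 3; order 3: 4.
Total: 8.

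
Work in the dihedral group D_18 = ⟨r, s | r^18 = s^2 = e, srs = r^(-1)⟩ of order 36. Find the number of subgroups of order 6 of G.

|G| = 36 and 6 | 36, so subgroups of order 6 are possible by Lagrange.
The subgroups of order 6 are: {e, r^6, r^12, r^4s, r^10s, r^16s}; {e, r^6, r^12, r^5s, r^11s, r^17s}; {e, r^6, r^12, s, r^6s, r^12s}; {e, r^6, r^12, rs, r^7s, r^13s}; … (7 in all).
So G has 7 subgroups of order 6.

7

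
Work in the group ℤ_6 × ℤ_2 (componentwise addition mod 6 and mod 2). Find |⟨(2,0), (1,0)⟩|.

6

|⟨(2,0)⟩| = 3 and |⟨(1,0)⟩| = 6, so |H| is a multiple of lcm(3, 6) = 6 and divides |G| = 12.
Closing under the operation: H = {(0,0), (1,0), (2,0), (3,0), (4,0), (5,0)}, so |H| = 6.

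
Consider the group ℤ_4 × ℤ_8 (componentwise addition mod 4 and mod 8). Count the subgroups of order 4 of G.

7

|G| = 32 and 4 | 32, so subgroups of order 4 are possible by Lagrange.
The subgroups of order 4 are: {(0,0), (0,2), (0,4), (0,6)}; {(0,0), (0,4), (2,0), (2,4)}; {(0,0), (0,4), (2,2), (2,6)}; {(0,0), (1,0), (2,0), (3,0)}; … (7 in all).
So G has 7 subgroups of order 4.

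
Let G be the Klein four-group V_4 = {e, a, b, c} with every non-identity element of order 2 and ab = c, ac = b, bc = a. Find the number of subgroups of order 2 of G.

|G| = 4 and 2 | 4, so subgroups of order 2 are possible by Lagrange.
The subgroups of order 2 are: {e, a}; {e, b}; {e, c}.
So G has 3 subgroups of order 2.

3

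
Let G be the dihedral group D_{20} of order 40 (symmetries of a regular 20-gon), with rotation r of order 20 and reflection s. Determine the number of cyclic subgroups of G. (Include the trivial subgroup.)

Each element a generates a cyclic subgroup ⟨a⟩; distinct elements may generate the same one (a cyclic group of order d has φ(d) generators).
Cyclic subgroups by order — order 1: 1; order 2: 21; order 4: 1; order 5: 1; order 10: 1; order 20: 1.
Total: 26.

26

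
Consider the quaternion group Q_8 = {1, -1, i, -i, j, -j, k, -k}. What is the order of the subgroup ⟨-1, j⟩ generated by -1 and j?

|⟨-1⟩| = 2 and |⟨j⟩| = 4, so |H| is a multiple of lcm(2, 4) = 4 and divides |G| = 8.
Closing under the operation: H = {1, -1, j, -j}, so |H| = 4.

4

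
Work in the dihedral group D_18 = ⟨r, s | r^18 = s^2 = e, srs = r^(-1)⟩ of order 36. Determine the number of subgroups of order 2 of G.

19

|G| = 36 and 2 | 36, so subgroups of order 2 are possible by Lagrange.
The subgroups of order 2 are: {e, r^10s}; {e, r^11s}; {e, r^12s}; {e, r^13s}; … (19 in all).
So G has 19 subgroups of order 2.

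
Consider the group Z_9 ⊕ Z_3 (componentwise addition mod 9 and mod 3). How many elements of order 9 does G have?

An element (a,b) has order lcm(ord(a), ord(b)); count pairs with lcm equal to 9.
Enumerating gives 18 such elements.

18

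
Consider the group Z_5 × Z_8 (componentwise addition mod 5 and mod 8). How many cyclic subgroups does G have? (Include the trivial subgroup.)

8

Each element a generates a cyclic subgroup ⟨a⟩; distinct elements may generate the same one (a cyclic group of order d has φ(d) generators).
Cyclic subgroups by order — order 1: 1; order 2: 1; order 4: 1; order 5: 1; order 8: 1; order 10: 1; order 20: 1; order 40: 1.
Total: 8.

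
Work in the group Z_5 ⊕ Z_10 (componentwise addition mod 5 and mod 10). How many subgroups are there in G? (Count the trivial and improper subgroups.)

|G| = 50, so by Lagrange every subgroup order divides 50. Divisors: 1, 2, 5, 10, 25, 50.
Subgroups by order — order 1: 1; order 2: 1; order 5: 6; order 10: 6; order 25: 1; order 50: 1.
Total: 1 + 1 + 6 + 6 + 1 + 1 = 16.

16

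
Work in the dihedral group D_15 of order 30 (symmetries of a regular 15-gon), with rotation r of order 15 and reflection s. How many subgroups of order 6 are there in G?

5

|G| = 30 and 6 | 30, so subgroups of order 6 are possible by Lagrange.
The subgroups of order 6 are: {e, r^5, r^10, s, r^5s, r^10s}; {e, r^5, r^10, rs, r^6s, r^11s}; {e, r^5, r^10, r^2s, r^7s, r^12s}; {e, r^5, r^10, r^3s, r^8s, r^13s}; … (5 in all).
So G has 5 subgroups of order 6.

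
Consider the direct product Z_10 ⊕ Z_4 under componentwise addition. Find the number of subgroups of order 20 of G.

3

|G| = 40 and 20 | 40, so subgroups of order 20 are possible by Lagrange.
The subgroups of order 20 are: {(0,0), (0,1), (0,2), (0,3), (2,0), (2,1), (2,2), (2,3), (4,0), (4,1), (4,2), (4,3), (6,0), (6,1), (6,2), (6,3), (8,0), (8,1), (8,2), (8,3)}; {(0,0), (0,2), (1,0), (1,2), (2,0), (2,2), (3,0), (3,2), (4,0), (4,2), (5,0), (5,2), (6,0), (6,2), (7,0), (7,2), (8,0), (8,2), (9,0), (9,2)}; {(0,0), (0,2), (1,1), (1,3), (2,0), (2,2), (3,1), (3,3), (4,0), (4,2), (5,1), (5,3), (6,0), (6,2), (7,1), (7,3), (8,0), (8,2), (9,1), (9,3)}.
So G has 3 subgroups of order 20.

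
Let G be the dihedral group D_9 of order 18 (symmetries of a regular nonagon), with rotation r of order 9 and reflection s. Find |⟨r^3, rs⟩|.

|⟨r^3⟩| = 3 and |⟨rs⟩| = 2, so |H| is a multiple of lcm(3, 2) = 6 and divides |G| = 18.
Closing under the operation: H = {e, r^3, r^6, rs, r^4s, r^7s}, so |H| = 6.

6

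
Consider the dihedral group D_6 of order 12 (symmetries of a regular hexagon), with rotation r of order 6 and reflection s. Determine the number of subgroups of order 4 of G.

|G| = 12 and 4 | 12, so subgroups of order 4 are possible by Lagrange.
The subgroups of order 4 are: {e, r^3, r^2s, r^5s}; {e, r^3, s, r^3s}; {e, r^3, rs, r^4s}.
So G has 3 subgroups of order 4.

3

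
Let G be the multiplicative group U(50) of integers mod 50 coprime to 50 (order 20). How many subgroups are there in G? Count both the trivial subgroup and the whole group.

6

|G| = 20, so by Lagrange every subgroup order divides 20. Divisors: 1, 2, 4, 5, 10, 20.
Subgroups by order — order 1: 1; order 2: 1; order 4: 1; order 5: 1; order 10: 1; order 20: 1.
Total: 1 + 1 + 1 + 1 + 1 + 1 = 6.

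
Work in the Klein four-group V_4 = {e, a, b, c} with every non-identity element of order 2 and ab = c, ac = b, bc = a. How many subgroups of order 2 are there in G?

3

|G| = 4 and 2 | 4, so subgroups of order 2 are possible by Lagrange.
The subgroups of order 2 are: {e, a}; {e, b}; {e, c}.
So G has 3 subgroups of order 2.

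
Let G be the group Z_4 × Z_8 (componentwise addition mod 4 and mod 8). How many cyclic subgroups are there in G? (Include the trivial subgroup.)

Each element a generates a cyclic subgroup ⟨a⟩; distinct elements may generate the same one (a cyclic group of order d has φ(d) generators).
Cyclic subgroups by order — order 1: 1; order 2: 3; order 4: 6; order 8: 4.
Total: 14.

14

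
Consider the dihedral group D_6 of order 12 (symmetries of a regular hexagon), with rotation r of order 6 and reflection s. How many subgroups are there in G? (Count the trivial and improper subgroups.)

16

|G| = 12, so by Lagrange every subgroup order divides 12. Divisors: 1, 2, 3, 4, 6, 12.
Subgroups by order — order 1: 1; order 2: 7; order 3: 1; order 4: 3; order 6: 3; order 12: 1.
Total: 1 + 7 + 1 + 3 + 3 + 1 = 16.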